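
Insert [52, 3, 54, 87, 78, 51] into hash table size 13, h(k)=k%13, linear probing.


Insert 52: h=0 -> slot 0
Insert 3: h=3 -> slot 3
Insert 54: h=2 -> slot 2
Insert 87: h=9 -> slot 9
Insert 78: h=0, 1 probes -> slot 1
Insert 51: h=12 -> slot 12

Table: [52, 78, 54, 3, None, None, None, None, None, 87, None, None, 51]


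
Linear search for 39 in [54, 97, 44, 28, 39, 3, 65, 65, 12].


i=0: 54!=39
i=1: 97!=39
i=2: 44!=39
i=3: 28!=39
i=4: 39==39 found!

Found at 4, 5 comps


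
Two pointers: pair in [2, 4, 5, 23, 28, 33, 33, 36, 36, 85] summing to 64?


lo=0(2)+hi=9(85)=87
lo=0(2)+hi=8(36)=38
lo=1(4)+hi=8(36)=40
lo=2(5)+hi=8(36)=41
lo=3(23)+hi=8(36)=59
lo=4(28)+hi=8(36)=64

Yes: 28+36=64


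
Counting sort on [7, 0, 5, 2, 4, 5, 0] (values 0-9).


Input: [7, 0, 5, 2, 4, 5, 0]
Counts: [2, 0, 1, 0, 1, 2, 0, 1, 0, 0]

Sorted: [0, 0, 2, 4, 5, 5, 7]


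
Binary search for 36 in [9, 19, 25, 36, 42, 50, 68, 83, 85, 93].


Step 1: lo=0, hi=9, mid=4, val=42
Step 2: lo=0, hi=3, mid=1, val=19
Step 3: lo=2, hi=3, mid=2, val=25
Step 4: lo=3, hi=3, mid=3, val=36

Found at index 3


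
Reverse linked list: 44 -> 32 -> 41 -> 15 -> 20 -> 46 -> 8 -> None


Step 1: curr=44, set curr.next=prev(None) | reversed so far: 44
Step 2: curr=32, set curr.next=prev(44) | reversed so far: 32 -> 44
Step 3: curr=41, set curr.next=prev(32) | reversed so far: 41 -> 32 -> 44
Step 4: curr=15, set curr.next=prev(41) | reversed so far: 15 -> 41 -> 32 -> 44
Step 5: curr=20, set curr.next=prev(15) | reversed so far: 20 -> 15 -> 41 -> 32 -> 44
Step 6: curr=46, set curr.next=prev(20) | reversed so far: 46 -> 20 -> 15 -> 41 -> 32 -> 44
Step 7: curr=8, set curr.next=prev(46) | reversed so far: 8 -> 46 -> 20 -> 15 -> 41 -> 32 -> 44

8 -> 46 -> 20 -> 15 -> 41 -> 32 -> 44 -> None


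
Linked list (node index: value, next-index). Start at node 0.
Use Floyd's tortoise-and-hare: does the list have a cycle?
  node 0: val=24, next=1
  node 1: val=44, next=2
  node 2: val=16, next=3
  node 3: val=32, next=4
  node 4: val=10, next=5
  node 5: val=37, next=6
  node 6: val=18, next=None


Floyd's tortoise (slow, +1) and hare (fast, +2):
  init: slow=0, fast=0
  step 1: slow=1, fast=2
  step 2: slow=2, fast=4
  step 3: slow=3, fast=6
  step 4: fast -> None, no cycle

Cycle: no


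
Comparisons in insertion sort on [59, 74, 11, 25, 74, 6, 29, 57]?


Algorithm: insertion sort
Input: [59, 74, 11, 25, 74, 6, 29, 57]
Sorted: [6, 11, 25, 29, 57, 59, 74, 74]

20


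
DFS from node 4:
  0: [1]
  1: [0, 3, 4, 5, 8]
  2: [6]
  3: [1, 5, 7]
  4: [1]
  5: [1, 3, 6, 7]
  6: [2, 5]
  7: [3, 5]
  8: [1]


Visit 4, push [1]
Visit 1, push [8, 5, 3, 0]
Visit 0, push []
Visit 3, push [7, 5]
Visit 5, push [7, 6]
Visit 6, push [2]
Visit 2, push []
Visit 7, push []
Visit 8, push []

DFS order: [4, 1, 0, 3, 5, 6, 2, 7, 8]


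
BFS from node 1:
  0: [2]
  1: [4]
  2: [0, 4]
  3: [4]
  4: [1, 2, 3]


Visit 1, enqueue [4]
Visit 4, enqueue [2, 3]
Visit 2, enqueue [0]
Visit 3, enqueue []
Visit 0, enqueue []

BFS order: [1, 4, 2, 3, 0]


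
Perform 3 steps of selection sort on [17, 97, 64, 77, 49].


Initial: [17, 97, 64, 77, 49]
Step 1: min=17 at 0
  Swap: [17, 97, 64, 77, 49]
Step 2: min=49 at 4
  Swap: [17, 49, 64, 77, 97]
Step 3: min=64 at 2
  Swap: [17, 49, 64, 77, 97]

After 3 steps: [17, 49, 64, 77, 97]


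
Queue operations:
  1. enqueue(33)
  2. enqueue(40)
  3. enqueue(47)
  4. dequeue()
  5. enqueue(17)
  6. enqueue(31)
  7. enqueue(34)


enqueue(33) -> [33]
enqueue(40) -> [33, 40]
enqueue(47) -> [33, 40, 47]
dequeue()->33, [40, 47]
enqueue(17) -> [40, 47, 17]
enqueue(31) -> [40, 47, 17, 31]
enqueue(34) -> [40, 47, 17, 31, 34]

Final queue: [40, 47, 17, 31, 34]


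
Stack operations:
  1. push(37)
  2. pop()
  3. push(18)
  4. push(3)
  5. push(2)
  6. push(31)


push(37) -> [37]
pop()->37, []
push(18) -> [18]
push(3) -> [18, 3]
push(2) -> [18, 3, 2]
push(31) -> [18, 3, 2, 31]

Final stack: [18, 3, 2, 31]


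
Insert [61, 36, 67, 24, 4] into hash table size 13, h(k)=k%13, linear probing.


Insert 61: h=9 -> slot 9
Insert 36: h=10 -> slot 10
Insert 67: h=2 -> slot 2
Insert 24: h=11 -> slot 11
Insert 4: h=4 -> slot 4

Table: [None, None, 67, None, 4, None, None, None, None, 61, 36, 24, None]


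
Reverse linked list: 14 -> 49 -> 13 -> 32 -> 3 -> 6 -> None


Step 1: curr=14, set curr.next=prev(None) | reversed so far: 14
Step 2: curr=49, set curr.next=prev(14) | reversed so far: 49 -> 14
Step 3: curr=13, set curr.next=prev(49) | reversed so far: 13 -> 49 -> 14
Step 4: curr=32, set curr.next=prev(13) | reversed so far: 32 -> 13 -> 49 -> 14
Step 5: curr=3, set curr.next=prev(32) | reversed so far: 3 -> 32 -> 13 -> 49 -> 14
Step 6: curr=6, set curr.next=prev(3) | reversed so far: 6 -> 3 -> 32 -> 13 -> 49 -> 14

6 -> 3 -> 32 -> 13 -> 49 -> 14 -> None


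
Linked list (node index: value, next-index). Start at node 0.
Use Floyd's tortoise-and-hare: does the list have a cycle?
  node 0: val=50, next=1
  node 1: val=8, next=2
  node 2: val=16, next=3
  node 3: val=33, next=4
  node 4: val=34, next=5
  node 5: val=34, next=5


Floyd's tortoise (slow, +1) and hare (fast, +2):
  init: slow=0, fast=0
  step 1: slow=1, fast=2
  step 2: slow=2, fast=4
  step 3: slow=3, fast=5
  step 4: slow=4, fast=5
  step 5: slow=5, fast=5
  slow == fast at node 5: cycle detected

Cycle: yes


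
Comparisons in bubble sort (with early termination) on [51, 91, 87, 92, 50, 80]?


Algorithm: bubble sort (with early termination)
Input: [51, 91, 87, 92, 50, 80]
Sorted: [50, 51, 80, 87, 91, 92]

15


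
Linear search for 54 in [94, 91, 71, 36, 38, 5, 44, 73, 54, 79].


i=0: 94!=54
i=1: 91!=54
i=2: 71!=54
i=3: 36!=54
i=4: 38!=54
i=5: 5!=54
i=6: 44!=54
i=7: 73!=54
i=8: 54==54 found!

Found at 8, 9 comps


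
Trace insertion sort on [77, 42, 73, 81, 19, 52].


Initial: [77, 42, 73, 81, 19, 52]
Insert 42: [42, 77, 73, 81, 19, 52]
Insert 73: [42, 73, 77, 81, 19, 52]
Insert 81: [42, 73, 77, 81, 19, 52]
Insert 19: [19, 42, 73, 77, 81, 52]
Insert 52: [19, 42, 52, 73, 77, 81]

Sorted: [19, 42, 52, 73, 77, 81]


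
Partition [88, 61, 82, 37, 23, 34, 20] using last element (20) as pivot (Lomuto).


Pivot: 20
Place pivot at 0: [20, 61, 82, 37, 23, 34, 88]

Partitioned: [20, 61, 82, 37, 23, 34, 88]


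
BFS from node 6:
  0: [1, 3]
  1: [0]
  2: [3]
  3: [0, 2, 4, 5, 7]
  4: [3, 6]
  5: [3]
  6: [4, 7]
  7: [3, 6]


Visit 6, enqueue [4, 7]
Visit 4, enqueue [3]
Visit 7, enqueue []
Visit 3, enqueue [0, 2, 5]
Visit 0, enqueue [1]
Visit 2, enqueue []
Visit 5, enqueue []
Visit 1, enqueue []

BFS order: [6, 4, 7, 3, 0, 2, 5, 1]


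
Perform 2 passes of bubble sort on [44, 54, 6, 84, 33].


Initial: [44, 54, 6, 84, 33]
Pass 1: [44, 6, 54, 33, 84] (2 swaps)
Pass 2: [6, 44, 33, 54, 84] (2 swaps)

After 2 passes: [6, 44, 33, 54, 84]


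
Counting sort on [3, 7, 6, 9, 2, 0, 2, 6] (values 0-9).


Input: [3, 7, 6, 9, 2, 0, 2, 6]
Counts: [1, 0, 2, 1, 0, 0, 2, 1, 0, 1]

Sorted: [0, 2, 2, 3, 6, 6, 7, 9]


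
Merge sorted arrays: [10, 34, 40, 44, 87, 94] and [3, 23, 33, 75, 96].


Take 3 from B
Take 10 from A
Take 23 from B
Take 33 from B
Take 34 from A
Take 40 from A
Take 44 from A
Take 75 from B
Take 87 from A
Take 94 from A

Merged: [3, 10, 23, 33, 34, 40, 44, 75, 87, 94, 96]


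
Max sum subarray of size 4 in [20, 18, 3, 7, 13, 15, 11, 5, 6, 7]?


[0:4]: 48
[1:5]: 41
[2:6]: 38
[3:7]: 46
[4:8]: 44
[5:9]: 37
[6:10]: 29

Max: 48 at [0:4]


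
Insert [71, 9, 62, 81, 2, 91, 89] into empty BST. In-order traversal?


Insert 71: root
Insert 9: L from 71
Insert 62: L from 71 -> R from 9
Insert 81: R from 71
Insert 2: L from 71 -> L from 9
Insert 91: R from 71 -> R from 81
Insert 89: R from 71 -> R from 81 -> L from 91

In-order: [2, 9, 62, 71, 81, 89, 91]


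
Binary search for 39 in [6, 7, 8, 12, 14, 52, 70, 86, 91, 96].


Step 1: lo=0, hi=9, mid=4, val=14
Step 2: lo=5, hi=9, mid=7, val=86
Step 3: lo=5, hi=6, mid=5, val=52

Not found


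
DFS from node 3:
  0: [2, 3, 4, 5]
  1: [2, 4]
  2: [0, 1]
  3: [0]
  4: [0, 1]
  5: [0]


Visit 3, push [0]
Visit 0, push [5, 4, 2]
Visit 2, push [1]
Visit 1, push [4]
Visit 4, push []
Visit 5, push []

DFS order: [3, 0, 2, 1, 4, 5]


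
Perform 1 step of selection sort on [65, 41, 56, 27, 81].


Initial: [65, 41, 56, 27, 81]
Step 1: min=27 at 3
  Swap: [27, 41, 56, 65, 81]

After 1 step: [27, 41, 56, 65, 81]


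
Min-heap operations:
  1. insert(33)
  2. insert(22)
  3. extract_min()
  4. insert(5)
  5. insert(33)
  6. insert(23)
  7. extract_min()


insert(33) -> [33]
insert(22) -> [22, 33]
extract_min()->22, [33]
insert(5) -> [5, 33]
insert(33) -> [5, 33, 33]
insert(23) -> [5, 23, 33, 33]
extract_min()->5, [23, 33, 33]

Final heap: [23, 33, 33]


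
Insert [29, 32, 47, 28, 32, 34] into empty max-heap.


Insert 29: [29]
Insert 32: [32, 29]
Insert 47: [47, 29, 32]
Insert 28: [47, 29, 32, 28]
Insert 32: [47, 32, 32, 28, 29]
Insert 34: [47, 32, 34, 28, 29, 32]

Final heap: [47, 32, 34, 28, 29, 32]


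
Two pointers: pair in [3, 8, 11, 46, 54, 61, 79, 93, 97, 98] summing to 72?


lo=0(3)+hi=9(98)=101
lo=0(3)+hi=8(97)=100
lo=0(3)+hi=7(93)=96
lo=0(3)+hi=6(79)=82
lo=0(3)+hi=5(61)=64
lo=1(8)+hi=5(61)=69
lo=2(11)+hi=5(61)=72

Yes: 11+61=72


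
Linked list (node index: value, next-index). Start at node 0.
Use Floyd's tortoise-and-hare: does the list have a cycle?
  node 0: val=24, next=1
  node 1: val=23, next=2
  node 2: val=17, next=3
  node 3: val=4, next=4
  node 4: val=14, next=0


Floyd's tortoise (slow, +1) and hare (fast, +2):
  init: slow=0, fast=0
  step 1: slow=1, fast=2
  step 2: slow=2, fast=4
  step 3: slow=3, fast=1
  step 4: slow=4, fast=3
  step 5: slow=0, fast=0
  slow == fast at node 0: cycle detected

Cycle: yes


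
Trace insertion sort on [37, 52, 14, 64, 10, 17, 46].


Initial: [37, 52, 14, 64, 10, 17, 46]
Insert 52: [37, 52, 14, 64, 10, 17, 46]
Insert 14: [14, 37, 52, 64, 10, 17, 46]
Insert 64: [14, 37, 52, 64, 10, 17, 46]
Insert 10: [10, 14, 37, 52, 64, 17, 46]
Insert 17: [10, 14, 17, 37, 52, 64, 46]
Insert 46: [10, 14, 17, 37, 46, 52, 64]

Sorted: [10, 14, 17, 37, 46, 52, 64]


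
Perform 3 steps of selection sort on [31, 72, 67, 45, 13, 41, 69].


Initial: [31, 72, 67, 45, 13, 41, 69]
Step 1: min=13 at 4
  Swap: [13, 72, 67, 45, 31, 41, 69]
Step 2: min=31 at 4
  Swap: [13, 31, 67, 45, 72, 41, 69]
Step 3: min=41 at 5
  Swap: [13, 31, 41, 45, 72, 67, 69]

After 3 steps: [13, 31, 41, 45, 72, 67, 69]


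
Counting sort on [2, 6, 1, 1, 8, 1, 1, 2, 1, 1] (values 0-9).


Input: [2, 6, 1, 1, 8, 1, 1, 2, 1, 1]
Counts: [0, 6, 2, 0, 0, 0, 1, 0, 1, 0]

Sorted: [1, 1, 1, 1, 1, 1, 2, 2, 6, 8]


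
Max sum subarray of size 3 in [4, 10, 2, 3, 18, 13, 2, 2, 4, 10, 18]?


[0:3]: 16
[1:4]: 15
[2:5]: 23
[3:6]: 34
[4:7]: 33
[5:8]: 17
[6:9]: 8
[7:10]: 16
[8:11]: 32

Max: 34 at [3:6]


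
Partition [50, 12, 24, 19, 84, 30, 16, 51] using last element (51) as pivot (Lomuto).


Pivot: 51
  50 <= 51: advance i (no swap)
  12 <= 51: advance i (no swap)
  24 <= 51: advance i (no swap)
  19 <= 51: advance i (no swap)
  30 <= 51: swap -> [50, 12, 24, 19, 30, 84, 16, 51]
  16 <= 51: swap -> [50, 12, 24, 19, 30, 16, 84, 51]
Place pivot at 6: [50, 12, 24, 19, 30, 16, 51, 84]

Partitioned: [50, 12, 24, 19, 30, 16, 51, 84]


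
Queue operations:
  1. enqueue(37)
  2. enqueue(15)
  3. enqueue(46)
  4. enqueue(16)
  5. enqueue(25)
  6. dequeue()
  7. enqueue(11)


enqueue(37) -> [37]
enqueue(15) -> [37, 15]
enqueue(46) -> [37, 15, 46]
enqueue(16) -> [37, 15, 46, 16]
enqueue(25) -> [37, 15, 46, 16, 25]
dequeue()->37, [15, 46, 16, 25]
enqueue(11) -> [15, 46, 16, 25, 11]

Final queue: [15, 46, 16, 25, 11]


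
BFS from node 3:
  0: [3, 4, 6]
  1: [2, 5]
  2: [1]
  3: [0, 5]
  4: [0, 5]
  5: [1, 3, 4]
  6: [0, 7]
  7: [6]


Visit 3, enqueue [0, 5]
Visit 0, enqueue [4, 6]
Visit 5, enqueue [1]
Visit 4, enqueue []
Visit 6, enqueue [7]
Visit 1, enqueue [2]
Visit 7, enqueue []
Visit 2, enqueue []

BFS order: [3, 0, 5, 4, 6, 1, 7, 2]


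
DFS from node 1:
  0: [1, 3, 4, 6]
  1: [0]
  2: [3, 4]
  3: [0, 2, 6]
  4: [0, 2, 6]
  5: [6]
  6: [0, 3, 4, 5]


Visit 1, push [0]
Visit 0, push [6, 4, 3]
Visit 3, push [6, 2]
Visit 2, push [4]
Visit 4, push [6]
Visit 6, push [5]
Visit 5, push []

DFS order: [1, 0, 3, 2, 4, 6, 5]


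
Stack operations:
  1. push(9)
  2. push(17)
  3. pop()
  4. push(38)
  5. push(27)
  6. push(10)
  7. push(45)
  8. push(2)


push(9) -> [9]
push(17) -> [9, 17]
pop()->17, [9]
push(38) -> [9, 38]
push(27) -> [9, 38, 27]
push(10) -> [9, 38, 27, 10]
push(45) -> [9, 38, 27, 10, 45]
push(2) -> [9, 38, 27, 10, 45, 2]

Final stack: [9, 38, 27, 10, 45, 2]


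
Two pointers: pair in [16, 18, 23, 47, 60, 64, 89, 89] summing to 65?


lo=0(16)+hi=7(89)=105
lo=0(16)+hi=6(89)=105
lo=0(16)+hi=5(64)=80
lo=0(16)+hi=4(60)=76
lo=0(16)+hi=3(47)=63
lo=1(18)+hi=3(47)=65

Yes: 18+47=65


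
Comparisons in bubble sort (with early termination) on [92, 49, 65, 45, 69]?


Algorithm: bubble sort (with early termination)
Input: [92, 49, 65, 45, 69]
Sorted: [45, 49, 65, 69, 92]

10


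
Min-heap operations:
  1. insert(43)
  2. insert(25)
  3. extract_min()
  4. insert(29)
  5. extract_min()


insert(43) -> [43]
insert(25) -> [25, 43]
extract_min()->25, [43]
insert(29) -> [29, 43]
extract_min()->29, [43]

Final heap: [43]


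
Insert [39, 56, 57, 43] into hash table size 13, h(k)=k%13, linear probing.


Insert 39: h=0 -> slot 0
Insert 56: h=4 -> slot 4
Insert 57: h=5 -> slot 5
Insert 43: h=4, 2 probes -> slot 6

Table: [39, None, None, None, 56, 57, 43, None, None, None, None, None, None]


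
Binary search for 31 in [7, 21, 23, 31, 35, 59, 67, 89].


Step 1: lo=0, hi=7, mid=3, val=31

Found at index 3


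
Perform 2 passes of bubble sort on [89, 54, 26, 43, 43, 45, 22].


Initial: [89, 54, 26, 43, 43, 45, 22]
Pass 1: [54, 26, 43, 43, 45, 22, 89] (6 swaps)
Pass 2: [26, 43, 43, 45, 22, 54, 89] (5 swaps)

After 2 passes: [26, 43, 43, 45, 22, 54, 89]


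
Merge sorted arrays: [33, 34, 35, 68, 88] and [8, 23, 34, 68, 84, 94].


Take 8 from B
Take 23 from B
Take 33 from A
Take 34 from A
Take 34 from B
Take 35 from A
Take 68 from A
Take 68 from B
Take 84 from B
Take 88 from A

Merged: [8, 23, 33, 34, 34, 35, 68, 68, 84, 88, 94]


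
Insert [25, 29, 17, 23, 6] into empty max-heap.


Insert 25: [25]
Insert 29: [29, 25]
Insert 17: [29, 25, 17]
Insert 23: [29, 25, 17, 23]
Insert 6: [29, 25, 17, 23, 6]

Final heap: [29, 25, 17, 23, 6]


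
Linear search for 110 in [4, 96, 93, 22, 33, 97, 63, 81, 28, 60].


i=0: 4!=110
i=1: 96!=110
i=2: 93!=110
i=3: 22!=110
i=4: 33!=110
i=5: 97!=110
i=6: 63!=110
i=7: 81!=110
i=8: 28!=110
i=9: 60!=110

Not found, 10 comps


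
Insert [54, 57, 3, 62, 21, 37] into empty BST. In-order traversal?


Insert 54: root
Insert 57: R from 54
Insert 3: L from 54
Insert 62: R from 54 -> R from 57
Insert 21: L from 54 -> R from 3
Insert 37: L from 54 -> R from 3 -> R from 21

In-order: [3, 21, 37, 54, 57, 62]


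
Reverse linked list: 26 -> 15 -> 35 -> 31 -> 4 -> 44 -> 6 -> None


Step 1: curr=26, set curr.next=prev(None) | reversed so far: 26
Step 2: curr=15, set curr.next=prev(26) | reversed so far: 15 -> 26
Step 3: curr=35, set curr.next=prev(15) | reversed so far: 35 -> 15 -> 26
Step 4: curr=31, set curr.next=prev(35) | reversed so far: 31 -> 35 -> 15 -> 26
Step 5: curr=4, set curr.next=prev(31) | reversed so far: 4 -> 31 -> 35 -> 15 -> 26
Step 6: curr=44, set curr.next=prev(4) | reversed so far: 44 -> 4 -> 31 -> 35 -> 15 -> 26
Step 7: curr=6, set curr.next=prev(44) | reversed so far: 6 -> 44 -> 4 -> 31 -> 35 -> 15 -> 26

6 -> 44 -> 4 -> 31 -> 35 -> 15 -> 26 -> None


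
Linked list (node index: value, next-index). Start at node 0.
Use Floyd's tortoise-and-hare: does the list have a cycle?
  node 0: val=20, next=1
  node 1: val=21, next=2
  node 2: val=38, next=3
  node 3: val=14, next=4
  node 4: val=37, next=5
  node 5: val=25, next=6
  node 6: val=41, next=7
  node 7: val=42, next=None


Floyd's tortoise (slow, +1) and hare (fast, +2):
  init: slow=0, fast=0
  step 1: slow=1, fast=2
  step 2: slow=2, fast=4
  step 3: slow=3, fast=6
  step 4: fast 6->7->None, no cycle

Cycle: no


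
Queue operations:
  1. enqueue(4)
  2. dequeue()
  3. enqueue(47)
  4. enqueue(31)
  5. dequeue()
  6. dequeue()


enqueue(4) -> [4]
dequeue()->4, []
enqueue(47) -> [47]
enqueue(31) -> [47, 31]
dequeue()->47, [31]
dequeue()->31, []

Final queue: []


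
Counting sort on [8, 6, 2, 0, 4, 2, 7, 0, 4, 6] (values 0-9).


Input: [8, 6, 2, 0, 4, 2, 7, 0, 4, 6]
Counts: [2, 0, 2, 0, 2, 0, 2, 1, 1, 0]

Sorted: [0, 0, 2, 2, 4, 4, 6, 6, 7, 8]


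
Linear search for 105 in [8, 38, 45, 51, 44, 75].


i=0: 8!=105
i=1: 38!=105
i=2: 45!=105
i=3: 51!=105
i=4: 44!=105
i=5: 75!=105

Not found, 6 comps


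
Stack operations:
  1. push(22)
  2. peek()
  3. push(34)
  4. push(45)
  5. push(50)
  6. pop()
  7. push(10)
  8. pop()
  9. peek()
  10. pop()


push(22) -> [22]
peek()->22
push(34) -> [22, 34]
push(45) -> [22, 34, 45]
push(50) -> [22, 34, 45, 50]
pop()->50, [22, 34, 45]
push(10) -> [22, 34, 45, 10]
pop()->10, [22, 34, 45]
peek()->45
pop()->45, [22, 34]

Final stack: [22, 34]


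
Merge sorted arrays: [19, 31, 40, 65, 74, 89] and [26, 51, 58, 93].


Take 19 from A
Take 26 from B
Take 31 from A
Take 40 from A
Take 51 from B
Take 58 from B
Take 65 from A
Take 74 from A
Take 89 from A

Merged: [19, 26, 31, 40, 51, 58, 65, 74, 89, 93]


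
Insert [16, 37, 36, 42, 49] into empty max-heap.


Insert 16: [16]
Insert 37: [37, 16]
Insert 36: [37, 16, 36]
Insert 42: [42, 37, 36, 16]
Insert 49: [49, 42, 36, 16, 37]

Final heap: [49, 42, 36, 16, 37]


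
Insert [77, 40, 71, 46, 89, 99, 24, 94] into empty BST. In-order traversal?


Insert 77: root
Insert 40: L from 77
Insert 71: L from 77 -> R from 40
Insert 46: L from 77 -> R from 40 -> L from 71
Insert 89: R from 77
Insert 99: R from 77 -> R from 89
Insert 24: L from 77 -> L from 40
Insert 94: R from 77 -> R from 89 -> L from 99

In-order: [24, 40, 46, 71, 77, 89, 94, 99]


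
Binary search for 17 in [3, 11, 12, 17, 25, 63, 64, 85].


Step 1: lo=0, hi=7, mid=3, val=17

Found at index 3


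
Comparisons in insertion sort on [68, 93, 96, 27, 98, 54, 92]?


Algorithm: insertion sort
Input: [68, 93, 96, 27, 98, 54, 92]
Sorted: [27, 54, 68, 92, 93, 96, 98]

15


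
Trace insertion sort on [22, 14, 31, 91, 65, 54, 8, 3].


Initial: [22, 14, 31, 91, 65, 54, 8, 3]
Insert 14: [14, 22, 31, 91, 65, 54, 8, 3]
Insert 31: [14, 22, 31, 91, 65, 54, 8, 3]
Insert 91: [14, 22, 31, 91, 65, 54, 8, 3]
Insert 65: [14, 22, 31, 65, 91, 54, 8, 3]
Insert 54: [14, 22, 31, 54, 65, 91, 8, 3]
Insert 8: [8, 14, 22, 31, 54, 65, 91, 3]
Insert 3: [3, 8, 14, 22, 31, 54, 65, 91]

Sorted: [3, 8, 14, 22, 31, 54, 65, 91]


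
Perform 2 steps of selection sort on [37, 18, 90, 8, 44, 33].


Initial: [37, 18, 90, 8, 44, 33]
Step 1: min=8 at 3
  Swap: [8, 18, 90, 37, 44, 33]
Step 2: min=18 at 1
  Swap: [8, 18, 90, 37, 44, 33]

After 2 steps: [8, 18, 90, 37, 44, 33]


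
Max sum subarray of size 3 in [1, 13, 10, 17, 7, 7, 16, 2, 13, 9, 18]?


[0:3]: 24
[1:4]: 40
[2:5]: 34
[3:6]: 31
[4:7]: 30
[5:8]: 25
[6:9]: 31
[7:10]: 24
[8:11]: 40

Max: 40 at [1:4]


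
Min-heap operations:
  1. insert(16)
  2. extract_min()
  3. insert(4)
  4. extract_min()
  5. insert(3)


insert(16) -> [16]
extract_min()->16, []
insert(4) -> [4]
extract_min()->4, []
insert(3) -> [3]

Final heap: [3]


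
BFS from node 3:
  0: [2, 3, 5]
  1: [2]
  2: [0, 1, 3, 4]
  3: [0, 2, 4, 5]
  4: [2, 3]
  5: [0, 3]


Visit 3, enqueue [0, 2, 4, 5]
Visit 0, enqueue []
Visit 2, enqueue [1]
Visit 4, enqueue []
Visit 5, enqueue []
Visit 1, enqueue []

BFS order: [3, 0, 2, 4, 5, 1]


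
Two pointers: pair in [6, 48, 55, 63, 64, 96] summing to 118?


lo=0(6)+hi=5(96)=102
lo=1(48)+hi=5(96)=144
lo=1(48)+hi=4(64)=112
lo=2(55)+hi=4(64)=119
lo=2(55)+hi=3(63)=118

Yes: 55+63=118


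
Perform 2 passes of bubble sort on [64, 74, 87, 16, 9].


Initial: [64, 74, 87, 16, 9]
Pass 1: [64, 74, 16, 9, 87] (2 swaps)
Pass 2: [64, 16, 9, 74, 87] (2 swaps)

After 2 passes: [64, 16, 9, 74, 87]


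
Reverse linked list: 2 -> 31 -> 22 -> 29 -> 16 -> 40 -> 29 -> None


Step 1: curr=2, set curr.next=prev(None) | reversed so far: 2
Step 2: curr=31, set curr.next=prev(2) | reversed so far: 31 -> 2
Step 3: curr=22, set curr.next=prev(31) | reversed so far: 22 -> 31 -> 2
Step 4: curr=29, set curr.next=prev(22) | reversed so far: 29 -> 22 -> 31 -> 2
Step 5: curr=16, set curr.next=prev(29) | reversed so far: 16 -> 29 -> 22 -> 31 -> 2
Step 6: curr=40, set curr.next=prev(16) | reversed so far: 40 -> 16 -> 29 -> 22 -> 31 -> 2
Step 7: curr=29, set curr.next=prev(40) | reversed so far: 29 -> 40 -> 16 -> 29 -> 22 -> 31 -> 2

29 -> 40 -> 16 -> 29 -> 22 -> 31 -> 2 -> None


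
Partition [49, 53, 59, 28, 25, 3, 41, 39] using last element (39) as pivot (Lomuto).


Pivot: 39
  28 <= 39: swap -> [28, 53, 59, 49, 25, 3, 41, 39]
  25 <= 39: swap -> [28, 25, 59, 49, 53, 3, 41, 39]
  3 <= 39: swap -> [28, 25, 3, 49, 53, 59, 41, 39]
Place pivot at 3: [28, 25, 3, 39, 53, 59, 41, 49]

Partitioned: [28, 25, 3, 39, 53, 59, 41, 49]


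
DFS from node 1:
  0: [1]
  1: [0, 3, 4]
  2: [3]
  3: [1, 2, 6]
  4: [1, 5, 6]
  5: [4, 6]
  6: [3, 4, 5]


Visit 1, push [4, 3, 0]
Visit 0, push []
Visit 3, push [6, 2]
Visit 2, push []
Visit 6, push [5, 4]
Visit 4, push [5]
Visit 5, push []

DFS order: [1, 0, 3, 2, 6, 4, 5]


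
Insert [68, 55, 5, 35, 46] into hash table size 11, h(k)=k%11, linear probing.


Insert 68: h=2 -> slot 2
Insert 55: h=0 -> slot 0
Insert 5: h=5 -> slot 5
Insert 35: h=2, 1 probes -> slot 3
Insert 46: h=2, 2 probes -> slot 4

Table: [55, None, 68, 35, 46, 5, None, None, None, None, None]


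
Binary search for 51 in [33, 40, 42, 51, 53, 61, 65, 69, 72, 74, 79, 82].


Step 1: lo=0, hi=11, mid=5, val=61
Step 2: lo=0, hi=4, mid=2, val=42
Step 3: lo=3, hi=4, mid=3, val=51

Found at index 3


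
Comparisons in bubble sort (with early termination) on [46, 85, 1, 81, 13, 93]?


Algorithm: bubble sort (with early termination)
Input: [46, 85, 1, 81, 13, 93]
Sorted: [1, 13, 46, 81, 85, 93]

14


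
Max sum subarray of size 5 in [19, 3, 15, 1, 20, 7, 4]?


[0:5]: 58
[1:6]: 46
[2:7]: 47

Max: 58 at [0:5]


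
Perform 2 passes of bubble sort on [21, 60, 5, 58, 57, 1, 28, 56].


Initial: [21, 60, 5, 58, 57, 1, 28, 56]
Pass 1: [21, 5, 58, 57, 1, 28, 56, 60] (6 swaps)
Pass 2: [5, 21, 57, 1, 28, 56, 58, 60] (5 swaps)

After 2 passes: [5, 21, 57, 1, 28, 56, 58, 60]


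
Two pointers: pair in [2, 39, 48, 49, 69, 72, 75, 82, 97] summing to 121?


lo=0(2)+hi=8(97)=99
lo=1(39)+hi=8(97)=136
lo=1(39)+hi=7(82)=121

Yes: 39+82=121


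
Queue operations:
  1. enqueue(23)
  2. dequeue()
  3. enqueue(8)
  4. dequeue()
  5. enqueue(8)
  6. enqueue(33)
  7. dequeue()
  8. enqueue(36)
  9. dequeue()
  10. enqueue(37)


enqueue(23) -> [23]
dequeue()->23, []
enqueue(8) -> [8]
dequeue()->8, []
enqueue(8) -> [8]
enqueue(33) -> [8, 33]
dequeue()->8, [33]
enqueue(36) -> [33, 36]
dequeue()->33, [36]
enqueue(37) -> [36, 37]

Final queue: [36, 37]


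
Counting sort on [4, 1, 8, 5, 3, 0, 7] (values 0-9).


Input: [4, 1, 8, 5, 3, 0, 7]
Counts: [1, 1, 0, 1, 1, 1, 0, 1, 1, 0]

Sorted: [0, 1, 3, 4, 5, 7, 8]


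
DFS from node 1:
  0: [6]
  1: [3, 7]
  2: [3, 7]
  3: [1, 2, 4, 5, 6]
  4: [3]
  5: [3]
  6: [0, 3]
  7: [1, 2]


Visit 1, push [7, 3]
Visit 3, push [6, 5, 4, 2]
Visit 2, push [7]
Visit 7, push []
Visit 4, push []
Visit 5, push []
Visit 6, push [0]
Visit 0, push []

DFS order: [1, 3, 2, 7, 4, 5, 6, 0]


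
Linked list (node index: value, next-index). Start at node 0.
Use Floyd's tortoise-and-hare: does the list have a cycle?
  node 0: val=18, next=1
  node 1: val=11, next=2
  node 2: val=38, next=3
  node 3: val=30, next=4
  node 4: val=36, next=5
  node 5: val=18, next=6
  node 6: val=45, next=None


Floyd's tortoise (slow, +1) and hare (fast, +2):
  init: slow=0, fast=0
  step 1: slow=1, fast=2
  step 2: slow=2, fast=4
  step 3: slow=3, fast=6
  step 4: fast -> None, no cycle

Cycle: no


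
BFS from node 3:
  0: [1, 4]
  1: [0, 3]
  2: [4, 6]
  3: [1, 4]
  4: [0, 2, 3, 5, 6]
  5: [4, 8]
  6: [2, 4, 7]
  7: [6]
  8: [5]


Visit 3, enqueue [1, 4]
Visit 1, enqueue [0]
Visit 4, enqueue [2, 5, 6]
Visit 0, enqueue []
Visit 2, enqueue []
Visit 5, enqueue [8]
Visit 6, enqueue [7]
Visit 8, enqueue []
Visit 7, enqueue []

BFS order: [3, 1, 4, 0, 2, 5, 6, 8, 7]


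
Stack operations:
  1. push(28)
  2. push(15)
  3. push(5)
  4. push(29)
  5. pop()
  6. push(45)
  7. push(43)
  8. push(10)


push(28) -> [28]
push(15) -> [28, 15]
push(5) -> [28, 15, 5]
push(29) -> [28, 15, 5, 29]
pop()->29, [28, 15, 5]
push(45) -> [28, 15, 5, 45]
push(43) -> [28, 15, 5, 45, 43]
push(10) -> [28, 15, 5, 45, 43, 10]

Final stack: [28, 15, 5, 45, 43, 10]


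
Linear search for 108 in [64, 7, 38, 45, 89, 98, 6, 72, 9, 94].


i=0: 64!=108
i=1: 7!=108
i=2: 38!=108
i=3: 45!=108
i=4: 89!=108
i=5: 98!=108
i=6: 6!=108
i=7: 72!=108
i=8: 9!=108
i=9: 94!=108

Not found, 10 comps


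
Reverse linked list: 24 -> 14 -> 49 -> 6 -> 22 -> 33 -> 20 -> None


Step 1: curr=24, set curr.next=prev(None) | reversed so far: 24
Step 2: curr=14, set curr.next=prev(24) | reversed so far: 14 -> 24
Step 3: curr=49, set curr.next=prev(14) | reversed so far: 49 -> 14 -> 24
Step 4: curr=6, set curr.next=prev(49) | reversed so far: 6 -> 49 -> 14 -> 24
Step 5: curr=22, set curr.next=prev(6) | reversed so far: 22 -> 6 -> 49 -> 14 -> 24
Step 6: curr=33, set curr.next=prev(22) | reversed so far: 33 -> 22 -> 6 -> 49 -> 14 -> 24
Step 7: curr=20, set curr.next=prev(33) | reversed so far: 20 -> 33 -> 22 -> 6 -> 49 -> 14 -> 24

20 -> 33 -> 22 -> 6 -> 49 -> 14 -> 24 -> None


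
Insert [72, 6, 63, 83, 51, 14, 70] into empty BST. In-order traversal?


Insert 72: root
Insert 6: L from 72
Insert 63: L from 72 -> R from 6
Insert 83: R from 72
Insert 51: L from 72 -> R from 6 -> L from 63
Insert 14: L from 72 -> R from 6 -> L from 63 -> L from 51
Insert 70: L from 72 -> R from 6 -> R from 63

In-order: [6, 14, 51, 63, 70, 72, 83]


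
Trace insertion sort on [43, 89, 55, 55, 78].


Initial: [43, 89, 55, 55, 78]
Insert 89: [43, 89, 55, 55, 78]
Insert 55: [43, 55, 89, 55, 78]
Insert 55: [43, 55, 55, 89, 78]
Insert 78: [43, 55, 55, 78, 89]

Sorted: [43, 55, 55, 78, 89]


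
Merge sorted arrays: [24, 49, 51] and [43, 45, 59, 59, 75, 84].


Take 24 from A
Take 43 from B
Take 45 from B
Take 49 from A
Take 51 from A

Merged: [24, 43, 45, 49, 51, 59, 59, 75, 84]


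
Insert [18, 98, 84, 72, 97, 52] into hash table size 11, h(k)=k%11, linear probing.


Insert 18: h=7 -> slot 7
Insert 98: h=10 -> slot 10
Insert 84: h=7, 1 probes -> slot 8
Insert 72: h=6 -> slot 6
Insert 97: h=9 -> slot 9
Insert 52: h=8, 3 probes -> slot 0

Table: [52, None, None, None, None, None, 72, 18, 84, 97, 98]


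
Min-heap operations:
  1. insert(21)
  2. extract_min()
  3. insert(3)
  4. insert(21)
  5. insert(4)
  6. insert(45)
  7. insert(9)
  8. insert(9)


insert(21) -> [21]
extract_min()->21, []
insert(3) -> [3]
insert(21) -> [3, 21]
insert(4) -> [3, 21, 4]
insert(45) -> [3, 21, 4, 45]
insert(9) -> [3, 9, 4, 45, 21]
insert(9) -> [3, 9, 4, 45, 21, 9]

Final heap: [3, 9, 4, 45, 21, 9]


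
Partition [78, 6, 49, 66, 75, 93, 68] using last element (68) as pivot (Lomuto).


Pivot: 68
  6 <= 68: swap -> [6, 78, 49, 66, 75, 93, 68]
  49 <= 68: swap -> [6, 49, 78, 66, 75, 93, 68]
  66 <= 68: swap -> [6, 49, 66, 78, 75, 93, 68]
Place pivot at 3: [6, 49, 66, 68, 75, 93, 78]

Partitioned: [6, 49, 66, 68, 75, 93, 78]


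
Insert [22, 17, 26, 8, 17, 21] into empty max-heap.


Insert 22: [22]
Insert 17: [22, 17]
Insert 26: [26, 17, 22]
Insert 8: [26, 17, 22, 8]
Insert 17: [26, 17, 22, 8, 17]
Insert 21: [26, 17, 22, 8, 17, 21]

Final heap: [26, 17, 22, 8, 17, 21]


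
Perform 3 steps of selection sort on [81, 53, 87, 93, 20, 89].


Initial: [81, 53, 87, 93, 20, 89]
Step 1: min=20 at 4
  Swap: [20, 53, 87, 93, 81, 89]
Step 2: min=53 at 1
  Swap: [20, 53, 87, 93, 81, 89]
Step 3: min=81 at 4
  Swap: [20, 53, 81, 93, 87, 89]

After 3 steps: [20, 53, 81, 93, 87, 89]


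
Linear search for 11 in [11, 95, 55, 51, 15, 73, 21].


i=0: 11==11 found!

Found at 0, 1 comps


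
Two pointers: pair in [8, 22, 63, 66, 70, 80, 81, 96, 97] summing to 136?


lo=0(8)+hi=8(97)=105
lo=1(22)+hi=8(97)=119
lo=2(63)+hi=8(97)=160
lo=2(63)+hi=7(96)=159
lo=2(63)+hi=6(81)=144
lo=2(63)+hi=5(80)=143
lo=2(63)+hi=4(70)=133
lo=3(66)+hi=4(70)=136

Yes: 66+70=136


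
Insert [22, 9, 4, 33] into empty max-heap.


Insert 22: [22]
Insert 9: [22, 9]
Insert 4: [22, 9, 4]
Insert 33: [33, 22, 4, 9]

Final heap: [33, 22, 4, 9]


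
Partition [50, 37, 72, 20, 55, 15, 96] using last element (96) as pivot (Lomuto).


Pivot: 96
  50 <= 96: advance i (no swap)
  37 <= 96: advance i (no swap)
  72 <= 96: advance i (no swap)
  20 <= 96: advance i (no swap)
  55 <= 96: advance i (no swap)
  15 <= 96: advance i (no swap)
Place pivot at 6: [50, 37, 72, 20, 55, 15, 96]

Partitioned: [50, 37, 72, 20, 55, 15, 96]


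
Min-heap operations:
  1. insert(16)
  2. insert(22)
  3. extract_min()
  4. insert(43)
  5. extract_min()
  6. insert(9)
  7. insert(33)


insert(16) -> [16]
insert(22) -> [16, 22]
extract_min()->16, [22]
insert(43) -> [22, 43]
extract_min()->22, [43]
insert(9) -> [9, 43]
insert(33) -> [9, 43, 33]

Final heap: [9, 43, 33]


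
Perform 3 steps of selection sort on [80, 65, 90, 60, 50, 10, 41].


Initial: [80, 65, 90, 60, 50, 10, 41]
Step 1: min=10 at 5
  Swap: [10, 65, 90, 60, 50, 80, 41]
Step 2: min=41 at 6
  Swap: [10, 41, 90, 60, 50, 80, 65]
Step 3: min=50 at 4
  Swap: [10, 41, 50, 60, 90, 80, 65]

After 3 steps: [10, 41, 50, 60, 90, 80, 65]


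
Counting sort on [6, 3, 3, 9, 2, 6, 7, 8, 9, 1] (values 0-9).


Input: [6, 3, 3, 9, 2, 6, 7, 8, 9, 1]
Counts: [0, 1, 1, 2, 0, 0, 2, 1, 1, 2]

Sorted: [1, 2, 3, 3, 6, 6, 7, 8, 9, 9]


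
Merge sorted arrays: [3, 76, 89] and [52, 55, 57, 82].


Take 3 from A
Take 52 from B
Take 55 from B
Take 57 from B
Take 76 from A
Take 82 from B

Merged: [3, 52, 55, 57, 76, 82, 89]


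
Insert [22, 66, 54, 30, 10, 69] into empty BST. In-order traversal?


Insert 22: root
Insert 66: R from 22
Insert 54: R from 22 -> L from 66
Insert 30: R from 22 -> L from 66 -> L from 54
Insert 10: L from 22
Insert 69: R from 22 -> R from 66

In-order: [10, 22, 30, 54, 66, 69]


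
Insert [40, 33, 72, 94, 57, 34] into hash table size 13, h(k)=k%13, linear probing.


Insert 40: h=1 -> slot 1
Insert 33: h=7 -> slot 7
Insert 72: h=7, 1 probes -> slot 8
Insert 94: h=3 -> slot 3
Insert 57: h=5 -> slot 5
Insert 34: h=8, 1 probes -> slot 9

Table: [None, 40, None, 94, None, 57, None, 33, 72, 34, None, None, None]


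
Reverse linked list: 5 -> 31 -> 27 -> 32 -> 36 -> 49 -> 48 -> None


Step 1: curr=5, set curr.next=prev(None) | reversed so far: 5
Step 2: curr=31, set curr.next=prev(5) | reversed so far: 31 -> 5
Step 3: curr=27, set curr.next=prev(31) | reversed so far: 27 -> 31 -> 5
Step 4: curr=32, set curr.next=prev(27) | reversed so far: 32 -> 27 -> 31 -> 5
Step 5: curr=36, set curr.next=prev(32) | reversed so far: 36 -> 32 -> 27 -> 31 -> 5
Step 6: curr=49, set curr.next=prev(36) | reversed so far: 49 -> 36 -> 32 -> 27 -> 31 -> 5
Step 7: curr=48, set curr.next=prev(49) | reversed so far: 48 -> 49 -> 36 -> 32 -> 27 -> 31 -> 5

48 -> 49 -> 36 -> 32 -> 27 -> 31 -> 5 -> None


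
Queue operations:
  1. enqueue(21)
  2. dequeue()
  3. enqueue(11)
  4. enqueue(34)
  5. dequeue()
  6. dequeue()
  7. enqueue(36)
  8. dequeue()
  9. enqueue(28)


enqueue(21) -> [21]
dequeue()->21, []
enqueue(11) -> [11]
enqueue(34) -> [11, 34]
dequeue()->11, [34]
dequeue()->34, []
enqueue(36) -> [36]
dequeue()->36, []
enqueue(28) -> [28]

Final queue: [28]


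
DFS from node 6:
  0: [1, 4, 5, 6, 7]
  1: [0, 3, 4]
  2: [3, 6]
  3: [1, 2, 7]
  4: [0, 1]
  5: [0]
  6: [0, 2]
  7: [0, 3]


Visit 6, push [2, 0]
Visit 0, push [7, 5, 4, 1]
Visit 1, push [4, 3]
Visit 3, push [7, 2]
Visit 2, push []
Visit 7, push []
Visit 4, push []
Visit 5, push []

DFS order: [6, 0, 1, 3, 2, 7, 4, 5]


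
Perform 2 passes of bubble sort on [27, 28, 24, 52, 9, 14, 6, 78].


Initial: [27, 28, 24, 52, 9, 14, 6, 78]
Pass 1: [27, 24, 28, 9, 14, 6, 52, 78] (4 swaps)
Pass 2: [24, 27, 9, 14, 6, 28, 52, 78] (4 swaps)

After 2 passes: [24, 27, 9, 14, 6, 28, 52, 78]


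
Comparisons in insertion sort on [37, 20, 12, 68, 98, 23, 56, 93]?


Algorithm: insertion sort
Input: [37, 20, 12, 68, 98, 23, 56, 93]
Sorted: [12, 20, 23, 37, 56, 68, 93, 98]

14


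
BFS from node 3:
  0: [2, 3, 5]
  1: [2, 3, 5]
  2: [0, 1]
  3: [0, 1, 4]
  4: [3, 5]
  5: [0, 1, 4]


Visit 3, enqueue [0, 1, 4]
Visit 0, enqueue [2, 5]
Visit 1, enqueue []
Visit 4, enqueue []
Visit 2, enqueue []
Visit 5, enqueue []

BFS order: [3, 0, 1, 4, 2, 5]


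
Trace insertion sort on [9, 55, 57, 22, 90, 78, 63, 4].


Initial: [9, 55, 57, 22, 90, 78, 63, 4]
Insert 55: [9, 55, 57, 22, 90, 78, 63, 4]
Insert 57: [9, 55, 57, 22, 90, 78, 63, 4]
Insert 22: [9, 22, 55, 57, 90, 78, 63, 4]
Insert 90: [9, 22, 55, 57, 90, 78, 63, 4]
Insert 78: [9, 22, 55, 57, 78, 90, 63, 4]
Insert 63: [9, 22, 55, 57, 63, 78, 90, 4]
Insert 4: [4, 9, 22, 55, 57, 63, 78, 90]

Sorted: [4, 9, 22, 55, 57, 63, 78, 90]


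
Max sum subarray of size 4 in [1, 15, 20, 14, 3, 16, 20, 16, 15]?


[0:4]: 50
[1:5]: 52
[2:6]: 53
[3:7]: 53
[4:8]: 55
[5:9]: 67

Max: 67 at [5:9]


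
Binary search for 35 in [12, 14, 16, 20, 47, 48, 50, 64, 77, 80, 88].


Step 1: lo=0, hi=10, mid=5, val=48
Step 2: lo=0, hi=4, mid=2, val=16
Step 3: lo=3, hi=4, mid=3, val=20
Step 4: lo=4, hi=4, mid=4, val=47

Not found


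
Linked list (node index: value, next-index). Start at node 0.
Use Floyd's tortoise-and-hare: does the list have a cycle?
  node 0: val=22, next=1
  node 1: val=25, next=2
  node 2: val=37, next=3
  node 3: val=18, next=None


Floyd's tortoise (slow, +1) and hare (fast, +2):
  init: slow=0, fast=0
  step 1: slow=1, fast=2
  step 2: fast 2->3->None, no cycle

Cycle: no


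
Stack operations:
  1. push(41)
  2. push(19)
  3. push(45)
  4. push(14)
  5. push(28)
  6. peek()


push(41) -> [41]
push(19) -> [41, 19]
push(45) -> [41, 19, 45]
push(14) -> [41, 19, 45, 14]
push(28) -> [41, 19, 45, 14, 28]
peek()->28

Final stack: [41, 19, 45, 14, 28]


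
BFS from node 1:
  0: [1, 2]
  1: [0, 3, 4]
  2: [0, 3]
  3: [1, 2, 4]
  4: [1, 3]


Visit 1, enqueue [0, 3, 4]
Visit 0, enqueue [2]
Visit 3, enqueue []
Visit 4, enqueue []
Visit 2, enqueue []

BFS order: [1, 0, 3, 4, 2]


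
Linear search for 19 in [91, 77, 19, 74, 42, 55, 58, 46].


i=0: 91!=19
i=1: 77!=19
i=2: 19==19 found!

Found at 2, 3 comps


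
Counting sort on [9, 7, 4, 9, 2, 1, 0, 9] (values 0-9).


Input: [9, 7, 4, 9, 2, 1, 0, 9]
Counts: [1, 1, 1, 0, 1, 0, 0, 1, 0, 3]

Sorted: [0, 1, 2, 4, 7, 9, 9, 9]


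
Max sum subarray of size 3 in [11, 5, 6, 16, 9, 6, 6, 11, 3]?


[0:3]: 22
[1:4]: 27
[2:5]: 31
[3:6]: 31
[4:7]: 21
[5:8]: 23
[6:9]: 20

Max: 31 at [2:5]


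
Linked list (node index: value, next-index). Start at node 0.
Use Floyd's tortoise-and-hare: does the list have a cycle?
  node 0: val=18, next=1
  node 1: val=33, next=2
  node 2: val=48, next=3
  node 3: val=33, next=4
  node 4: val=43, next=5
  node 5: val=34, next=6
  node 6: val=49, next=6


Floyd's tortoise (slow, +1) and hare (fast, +2):
  init: slow=0, fast=0
  step 1: slow=1, fast=2
  step 2: slow=2, fast=4
  step 3: slow=3, fast=6
  step 4: slow=4, fast=6
  step 5: slow=5, fast=6
  step 6: slow=6, fast=6
  slow == fast at node 6: cycle detected

Cycle: yes


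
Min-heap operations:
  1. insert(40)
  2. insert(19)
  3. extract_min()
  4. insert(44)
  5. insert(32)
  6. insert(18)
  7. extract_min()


insert(40) -> [40]
insert(19) -> [19, 40]
extract_min()->19, [40]
insert(44) -> [40, 44]
insert(32) -> [32, 44, 40]
insert(18) -> [18, 32, 40, 44]
extract_min()->18, [32, 44, 40]

Final heap: [32, 44, 40]


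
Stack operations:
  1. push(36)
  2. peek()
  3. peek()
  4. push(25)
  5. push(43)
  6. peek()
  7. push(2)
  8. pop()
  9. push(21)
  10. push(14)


push(36) -> [36]
peek()->36
peek()->36
push(25) -> [36, 25]
push(43) -> [36, 25, 43]
peek()->43
push(2) -> [36, 25, 43, 2]
pop()->2, [36, 25, 43]
push(21) -> [36, 25, 43, 21]
push(14) -> [36, 25, 43, 21, 14]

Final stack: [36, 25, 43, 21, 14]


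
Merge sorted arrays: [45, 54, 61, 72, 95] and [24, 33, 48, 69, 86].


Take 24 from B
Take 33 from B
Take 45 from A
Take 48 from B
Take 54 from A
Take 61 from A
Take 69 from B
Take 72 from A
Take 86 from B

Merged: [24, 33, 45, 48, 54, 61, 69, 72, 86, 95]


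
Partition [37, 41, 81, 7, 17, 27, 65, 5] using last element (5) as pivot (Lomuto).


Pivot: 5
Place pivot at 0: [5, 41, 81, 7, 17, 27, 65, 37]

Partitioned: [5, 41, 81, 7, 17, 27, 65, 37]


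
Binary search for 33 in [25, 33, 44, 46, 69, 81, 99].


Step 1: lo=0, hi=6, mid=3, val=46
Step 2: lo=0, hi=2, mid=1, val=33

Found at index 1


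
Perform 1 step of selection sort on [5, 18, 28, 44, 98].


Initial: [5, 18, 28, 44, 98]
Step 1: min=5 at 0
  Swap: [5, 18, 28, 44, 98]

After 1 step: [5, 18, 28, 44, 98]


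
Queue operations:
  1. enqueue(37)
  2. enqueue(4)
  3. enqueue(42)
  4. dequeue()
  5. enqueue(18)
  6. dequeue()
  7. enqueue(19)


enqueue(37) -> [37]
enqueue(4) -> [37, 4]
enqueue(42) -> [37, 4, 42]
dequeue()->37, [4, 42]
enqueue(18) -> [4, 42, 18]
dequeue()->4, [42, 18]
enqueue(19) -> [42, 18, 19]

Final queue: [42, 18, 19]


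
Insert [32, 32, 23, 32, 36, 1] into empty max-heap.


Insert 32: [32]
Insert 32: [32, 32]
Insert 23: [32, 32, 23]
Insert 32: [32, 32, 23, 32]
Insert 36: [36, 32, 23, 32, 32]
Insert 1: [36, 32, 23, 32, 32, 1]

Final heap: [36, 32, 23, 32, 32, 1]


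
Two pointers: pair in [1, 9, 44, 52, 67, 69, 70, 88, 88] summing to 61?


lo=0(1)+hi=8(88)=89
lo=0(1)+hi=7(88)=89
lo=0(1)+hi=6(70)=71
lo=0(1)+hi=5(69)=70
lo=0(1)+hi=4(67)=68
lo=0(1)+hi=3(52)=53
lo=1(9)+hi=3(52)=61

Yes: 9+52=61


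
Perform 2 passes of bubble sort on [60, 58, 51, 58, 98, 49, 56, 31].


Initial: [60, 58, 51, 58, 98, 49, 56, 31]
Pass 1: [58, 51, 58, 60, 49, 56, 31, 98] (6 swaps)
Pass 2: [51, 58, 58, 49, 56, 31, 60, 98] (4 swaps)

After 2 passes: [51, 58, 58, 49, 56, 31, 60, 98]


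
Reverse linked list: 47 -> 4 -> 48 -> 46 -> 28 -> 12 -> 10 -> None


Step 1: curr=47, set curr.next=prev(None) | reversed so far: 47
Step 2: curr=4, set curr.next=prev(47) | reversed so far: 4 -> 47
Step 3: curr=48, set curr.next=prev(4) | reversed so far: 48 -> 4 -> 47
Step 4: curr=46, set curr.next=prev(48) | reversed so far: 46 -> 48 -> 4 -> 47
Step 5: curr=28, set curr.next=prev(46) | reversed so far: 28 -> 46 -> 48 -> 4 -> 47
Step 6: curr=12, set curr.next=prev(28) | reversed so far: 12 -> 28 -> 46 -> 48 -> 4 -> 47
Step 7: curr=10, set curr.next=prev(12) | reversed so far: 10 -> 12 -> 28 -> 46 -> 48 -> 4 -> 47

10 -> 12 -> 28 -> 46 -> 48 -> 4 -> 47 -> None


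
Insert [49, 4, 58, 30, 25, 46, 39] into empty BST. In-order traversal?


Insert 49: root
Insert 4: L from 49
Insert 58: R from 49
Insert 30: L from 49 -> R from 4
Insert 25: L from 49 -> R from 4 -> L from 30
Insert 46: L from 49 -> R from 4 -> R from 30
Insert 39: L from 49 -> R from 4 -> R from 30 -> L from 46

In-order: [4, 25, 30, 39, 46, 49, 58]


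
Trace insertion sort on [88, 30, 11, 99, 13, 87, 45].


Initial: [88, 30, 11, 99, 13, 87, 45]
Insert 30: [30, 88, 11, 99, 13, 87, 45]
Insert 11: [11, 30, 88, 99, 13, 87, 45]
Insert 99: [11, 30, 88, 99, 13, 87, 45]
Insert 13: [11, 13, 30, 88, 99, 87, 45]
Insert 87: [11, 13, 30, 87, 88, 99, 45]
Insert 45: [11, 13, 30, 45, 87, 88, 99]

Sorted: [11, 13, 30, 45, 87, 88, 99]


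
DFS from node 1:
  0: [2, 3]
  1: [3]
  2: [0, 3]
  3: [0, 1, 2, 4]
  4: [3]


Visit 1, push [3]
Visit 3, push [4, 2, 0]
Visit 0, push [2]
Visit 2, push []
Visit 4, push []

DFS order: [1, 3, 0, 2, 4]
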